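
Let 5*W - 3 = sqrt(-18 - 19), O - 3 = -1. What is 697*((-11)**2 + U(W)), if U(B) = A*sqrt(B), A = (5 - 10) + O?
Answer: 84337 - 2091*sqrt(15 + 5*I*sqrt(37))/5 ≈ 82269.0 - 1286.0*I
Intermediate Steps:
O = 2 (O = 3 - 1 = 2)
A = -3 (A = (5 - 10) + 2 = -5 + 2 = -3)
W = 3/5 + I*sqrt(37)/5 (W = 3/5 + sqrt(-18 - 19)/5 = 3/5 + sqrt(-37)/5 = 3/5 + (I*sqrt(37))/5 = 3/5 + I*sqrt(37)/5 ≈ 0.6 + 1.2166*I)
U(B) = -3*sqrt(B)
697*((-11)**2 + U(W)) = 697*((-11)**2 - 3*sqrt(3/5 + I*sqrt(37)/5)) = 697*(121 - 3*sqrt(3/5 + I*sqrt(37)/5)) = 84337 - 2091*sqrt(3/5 + I*sqrt(37)/5)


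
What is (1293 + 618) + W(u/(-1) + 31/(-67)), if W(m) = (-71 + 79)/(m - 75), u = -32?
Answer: 695537/364 ≈ 1910.8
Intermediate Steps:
W(m) = 8/(-75 + m)
(1293 + 618) + W(u/(-1) + 31/(-67)) = (1293 + 618) + 8/(-75 + (-32/(-1) + 31/(-67))) = 1911 + 8/(-75 + (-32*(-1) + 31*(-1/67))) = 1911 + 8/(-75 + (32 - 31/67)) = 1911 + 8/(-75 + 2113/67) = 1911 + 8/(-2912/67) = 1911 + 8*(-67/2912) = 1911 - 67/364 = 695537/364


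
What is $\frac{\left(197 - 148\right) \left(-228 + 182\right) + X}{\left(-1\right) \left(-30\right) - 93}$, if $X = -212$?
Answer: $\frac{274}{7} \approx 39.143$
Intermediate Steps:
$\frac{\left(197 - 148\right) \left(-228 + 182\right) + X}{\left(-1\right) \left(-30\right) - 93} = \frac{\left(197 - 148\right) \left(-228 + 182\right) - 212}{\left(-1\right) \left(-30\right) - 93} = \frac{49 \left(-46\right) - 212}{30 - 93} = \frac{-2254 - 212}{-63} = \left(-2466\right) \left(- \frac{1}{63}\right) = \frac{274}{7}$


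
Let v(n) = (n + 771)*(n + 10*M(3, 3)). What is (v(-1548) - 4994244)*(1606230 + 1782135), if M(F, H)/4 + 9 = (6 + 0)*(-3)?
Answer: -10003429329120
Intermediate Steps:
M(F, H) = -108 (M(F, H) = -36 + 4*((6 + 0)*(-3)) = -36 + 4*(6*(-3)) = -36 + 4*(-18) = -36 - 72 = -108)
v(n) = (-1080 + n)*(771 + n) (v(n) = (n + 771)*(n + 10*(-108)) = (771 + n)*(n - 1080) = (771 + n)*(-1080 + n) = (-1080 + n)*(771 + n))
(v(-1548) - 4994244)*(1606230 + 1782135) = ((-832680 + (-1548)² - 309*(-1548)) - 4994244)*(1606230 + 1782135) = ((-832680 + 2396304 + 478332) - 4994244)*3388365 = (2041956 - 4994244)*3388365 = -2952288*3388365 = -10003429329120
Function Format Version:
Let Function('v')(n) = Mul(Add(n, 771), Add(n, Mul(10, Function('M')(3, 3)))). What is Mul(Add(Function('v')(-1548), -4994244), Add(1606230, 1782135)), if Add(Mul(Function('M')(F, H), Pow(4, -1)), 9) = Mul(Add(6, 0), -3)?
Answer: -10003429329120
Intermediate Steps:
Function('M')(F, H) = -108 (Function('M')(F, H) = Add(-36, Mul(4, Mul(Add(6, 0), -3))) = Add(-36, Mul(4, Mul(6, -3))) = Add(-36, Mul(4, -18)) = Add(-36, -72) = -108)
Function('v')(n) = Mul(Add(-1080, n), Add(771, n)) (Function('v')(n) = Mul(Add(n, 771), Add(n, Mul(10, -108))) = Mul(Add(771, n), Add(n, -1080)) = Mul(Add(771, n), Add(-1080, n)) = Mul(Add(-1080, n), Add(771, n)))
Mul(Add(Function('v')(-1548), -4994244), Add(1606230, 1782135)) = Mul(Add(Add(-832680, Pow(-1548, 2), Mul(-309, -1548)), -4994244), Add(1606230, 1782135)) = Mul(Add(Add(-832680, 2396304, 478332), -4994244), 3388365) = Mul(Add(2041956, -4994244), 3388365) = Mul(-2952288, 3388365) = -10003429329120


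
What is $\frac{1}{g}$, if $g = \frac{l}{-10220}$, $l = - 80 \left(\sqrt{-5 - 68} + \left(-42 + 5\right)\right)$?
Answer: $- \frac{2701}{824} - \frac{73 i \sqrt{73}}{824} \approx -3.2779 - 0.75693 i$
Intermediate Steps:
$l = 2960 - 80 i \sqrt{73}$ ($l = - 80 \left(\sqrt{-73} - 37\right) = - 80 \left(i \sqrt{73} - 37\right) = - 80 \left(-37 + i \sqrt{73}\right) = 2960 - 80 i \sqrt{73} \approx 2960.0 - 683.52 i$)
$g = - \frac{148}{511} + \frac{4 i \sqrt{73}}{511}$ ($g = \frac{2960 - 80 i \sqrt{73}}{-10220} = \left(2960 - 80 i \sqrt{73}\right) \left(- \frac{1}{10220}\right) = - \frac{148}{511} + \frac{4 i \sqrt{73}}{511} \approx -0.28963 + 0.066881 i$)
$\frac{1}{g} = \frac{1}{- \frac{148}{511} + \frac{4 i \sqrt{73}}{511}}$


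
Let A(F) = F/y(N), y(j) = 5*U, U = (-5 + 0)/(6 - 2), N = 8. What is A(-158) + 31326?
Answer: 783782/25 ≈ 31351.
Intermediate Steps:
U = -5/4 ≈ -1.2500
y(j) = -25/4 (y(j) = 5*(-5/4) = -25/4)
A(F) = -4*F/25 (A(F) = F/(-25/4) = F*(-4/25) = -4*F/25)
A(-158) + 31326 = -4/25*(-158) + 31326 = 632/25 + 31326 = 783782/25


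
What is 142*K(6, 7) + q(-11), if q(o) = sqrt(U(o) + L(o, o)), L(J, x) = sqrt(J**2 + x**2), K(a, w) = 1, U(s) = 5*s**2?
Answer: 142 + sqrt(605 + 11*sqrt(2)) ≈ 166.91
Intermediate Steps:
q(o) = sqrt(5*o**2 + sqrt(2)*sqrt(o**2)) (q(o) = sqrt(5*o**2 + sqrt(o**2 + o**2)) = sqrt(5*o**2 + sqrt(2*o**2)) = sqrt(5*o**2 + sqrt(2)*sqrt(o**2)))
142*K(6, 7) + q(-11) = 142*1 + sqrt(5*(-11)**2 + sqrt(2)*sqrt((-11)**2)) = 142 + sqrt(5*121 + sqrt(2)*sqrt(121)) = 142 + sqrt(605 + sqrt(2)*11) = 142 + sqrt(605 + 11*sqrt(2))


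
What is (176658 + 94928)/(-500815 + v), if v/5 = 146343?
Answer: 135793/115450 ≈ 1.1762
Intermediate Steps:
v = 731715 (v = 5*146343 = 731715)
(176658 + 94928)/(-500815 + v) = (176658 + 94928)/(-500815 + 731715) = 271586/230900 = 271586*(1/230900) = 135793/115450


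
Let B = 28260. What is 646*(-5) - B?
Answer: -31490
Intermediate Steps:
646*(-5) - B = 646*(-5) - 1*28260 = -3230 - 28260 = -31490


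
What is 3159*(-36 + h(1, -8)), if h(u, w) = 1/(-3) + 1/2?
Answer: -226395/2 ≈ -1.1320e+5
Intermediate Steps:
h(u, w) = ⅙ (h(u, w) = 1*(-⅓) + 1*(½) = -⅓ + ½ = ⅙)
3159*(-36 + h(1, -8)) = 3159*(-36 + ⅙) = 3159*(-215/6) = -226395/2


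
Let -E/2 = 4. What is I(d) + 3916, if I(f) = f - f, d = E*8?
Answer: 3916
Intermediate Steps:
E = -8 (E = -2*4 = -8)
d = -64 (d = -8*8 = -64)
I(f) = 0
I(d) + 3916 = 0 + 3916 = 3916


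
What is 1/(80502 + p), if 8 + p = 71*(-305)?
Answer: 1/58839 ≈ 1.6996e-5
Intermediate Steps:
p = -21663 (p = -8 + 71*(-305) = -8 - 21655 = -21663)
1/(80502 + p) = 1/(80502 - 21663) = 1/58839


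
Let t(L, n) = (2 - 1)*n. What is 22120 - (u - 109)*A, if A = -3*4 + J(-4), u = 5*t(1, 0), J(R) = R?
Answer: 20376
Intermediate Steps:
t(L, n) = n (t(L, n) = 1*n = n)
u = 0 (u = 5*0 = 0)
A = -16 (A = -3*4 - 4 = -12 - 4 = -16)
22120 - (u - 109)*A = 22120 - (0 - 109)*(-16) = 22120 - (-109)*(-16) = 22120 - 1*1744 = 22120 - 1744 = 20376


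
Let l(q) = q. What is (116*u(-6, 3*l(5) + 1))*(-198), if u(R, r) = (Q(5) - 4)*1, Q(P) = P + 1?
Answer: -45936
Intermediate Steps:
Q(P) = 1 + P
u(R, r) = 2 (u(R, r) = ((1 + 5) - 4)*1 = (6 - 4)*1 = 2*1 = 2)
(116*u(-6, 3*l(5) + 1))*(-198) = (116*2)*(-198) = 232*(-198) = -45936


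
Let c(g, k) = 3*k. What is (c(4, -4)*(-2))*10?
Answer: 240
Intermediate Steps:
(c(4, -4)*(-2))*10 = ((3*(-4))*(-2))*10 = -12*(-2)*10 = 24*10 = 240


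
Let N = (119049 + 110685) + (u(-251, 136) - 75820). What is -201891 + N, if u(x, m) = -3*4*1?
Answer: -47989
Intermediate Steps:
u(x, m) = -12 (u(x, m) = -12*1 = -12)
N = 153902 (N = (119049 + 110685) + (-12 - 75820) = 229734 - 75832 = 153902)
-201891 + N = -201891 + 153902 = -47989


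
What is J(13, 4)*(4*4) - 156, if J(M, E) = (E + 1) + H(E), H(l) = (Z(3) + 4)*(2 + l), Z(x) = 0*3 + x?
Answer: 596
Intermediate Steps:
Z(x) = x (Z(x) = 0 + x = x)
H(l) = 14 + 7*l (H(l) = (3 + 4)*(2 + l) = 7*(2 + l) = 14 + 7*l)
J(M, E) = 15 + 8*E (J(M, E) = (E + 1) + (14 + 7*E) = (1 + E) + (14 + 7*E) = 15 + 8*E)
J(13, 4)*(4*4) - 156 = (15 + 8*4)*(4*4) - 156 = (15 + 32)*16 - 156 = 47*16 - 156 = 752 - 156 = 596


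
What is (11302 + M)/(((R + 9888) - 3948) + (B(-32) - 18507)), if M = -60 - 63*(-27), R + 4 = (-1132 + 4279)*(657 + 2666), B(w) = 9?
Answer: 12943/10444919 ≈ 0.0012392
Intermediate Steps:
R = 10457477 (R = -4 + (-1132 + 4279)*(657 + 2666) = -4 + 3147*3323 = -4 + 10457481 = 10457477)
M = 1641 (M = -60 + 1701 = 1641)
(11302 + M)/(((R + 9888) - 3948) + (B(-32) - 18507)) = (11302 + 1641)/(((10457477 + 9888) - 3948) + (9 - 18507)) = 12943/((10467365 - 3948) - 18498) = 12943/(10463417 - 18498) = 12943/10444919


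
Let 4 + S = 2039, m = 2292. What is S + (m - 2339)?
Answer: 1988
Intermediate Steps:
S = 2035 (S = -4 + 2039 = 2035)
S + (m - 2339) = 2035 + (2292 - 2339) = 2035 - 47 = 1988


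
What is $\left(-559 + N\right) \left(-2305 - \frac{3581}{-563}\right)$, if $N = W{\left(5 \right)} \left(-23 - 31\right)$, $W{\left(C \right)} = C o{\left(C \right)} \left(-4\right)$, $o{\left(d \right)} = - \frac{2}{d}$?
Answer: $\frac{1282486794}{563} \approx 2.278 \cdot 10^{6}$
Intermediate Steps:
$W{\left(C \right)} = 8$ ($W{\left(C \right)} = C \left(- \frac{2}{C}\right) \left(-4\right) = \left(-2\right) \left(-4\right) = 8$)
$N = -432$ ($N = 8 \left(-23 - 31\right) = 8 \left(-54\right) = -432$)
$\left(-559 + N\right) \left(-2305 - \frac{3581}{-563}\right) = \left(-559 - 432\right) \left(-2305 - \frac{3581}{-563}\right) = - 991 \left(-2305 - - \frac{3581}{563}\right) = - 991 \left(-2305 + \frac{3581}{563}\right) = \left(-991\right) \left(- \frac{1294134}{563}\right) = \frac{1282486794}{563}$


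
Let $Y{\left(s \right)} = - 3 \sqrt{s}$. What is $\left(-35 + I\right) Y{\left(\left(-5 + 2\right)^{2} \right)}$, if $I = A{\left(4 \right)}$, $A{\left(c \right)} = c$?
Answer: $279$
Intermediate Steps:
$I = 4$
$\left(-35 + I\right) Y{\left(\left(-5 + 2\right)^{2} \right)} = \left(-35 + 4\right) \left(- 3 \sqrt{\left(-5 + 2\right)^{2}}\right) = - 31 \left(- 3 \sqrt{\left(-3\right)^{2}}\right) = - 31 \left(- 3 \sqrt{9}\right) = - 31 \left(\left(-3\right) 3\right) = \left(-31\right) \left(-9\right) = 279$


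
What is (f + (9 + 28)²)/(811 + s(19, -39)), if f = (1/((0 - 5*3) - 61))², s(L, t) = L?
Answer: 1581469/958816 ≈ 1.6494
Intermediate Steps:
f = 1/5776 (f = (1/((0 - 15) - 61))² = (1/(-15 - 61))² = (1/(-76))² = (-1/76)² = 1/5776 ≈ 0.00017313)
(f + (9 + 28)²)/(811 + s(19, -39)) = (1/5776 + (9 + 28)²)/(811 + 19) = (1/5776 + 37²)/830 = (1/5776 + 1369)*(1/830) = (7907345/5776)*(1/830) = 1581469/958816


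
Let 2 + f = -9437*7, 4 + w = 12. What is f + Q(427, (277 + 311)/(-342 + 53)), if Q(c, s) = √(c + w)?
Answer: -66061 + √435 ≈ -66040.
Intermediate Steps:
w = 8 (w = -4 + 12 = 8)
f = -66061 (f = -2 - 9437*7 = -2 - 66059 = -66061)
Q(c, s) = √(8 + c) (Q(c, s) = √(c + 8) = √(8 + c))
f + Q(427, (277 + 311)/(-342 + 53)) = -66061 + √(8 + 427) = -66061 + √435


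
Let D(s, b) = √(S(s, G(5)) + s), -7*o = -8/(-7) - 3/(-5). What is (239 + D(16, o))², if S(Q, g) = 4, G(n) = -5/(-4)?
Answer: 57141 + 956*√5 ≈ 59279.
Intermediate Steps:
G(n) = 5/4 (G(n) = -5*(-¼) = 5/4)
o = -61/245 (o = -(-8/(-7) - 3/(-5))/7 = -(-8*(-⅐) - 3*(-⅕))/7 = -(8/7 + ⅗)/7 = -⅐*61/35 = -61/245 ≈ -0.24898)
D(s, b) = √(4 + s)
(239 + D(16, o))² = (239 + √(4 + 16))² = (239 + √20)² = (239 + 2*√5)²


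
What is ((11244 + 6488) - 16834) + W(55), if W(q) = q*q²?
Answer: 167273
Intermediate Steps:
W(q) = q³
((11244 + 6488) - 16834) + W(55) = ((11244 + 6488) - 16834) + 55³ = (17732 - 16834) + 166375 = 898 + 166375 = 167273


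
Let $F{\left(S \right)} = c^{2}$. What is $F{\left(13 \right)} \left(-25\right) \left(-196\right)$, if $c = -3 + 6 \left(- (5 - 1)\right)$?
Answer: $3572100$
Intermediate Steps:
$c = -27$ ($c = -3 + 6 \left(\left(-1\right) 4\right) = -3 + 6 \left(-4\right) = -3 - 24 = -27$)
$F{\left(S \right)} = 729$ ($F{\left(S \right)} = \left(-27\right)^{2} = 729$)
$F{\left(13 \right)} \left(-25\right) \left(-196\right) = 729 \left(-25\right) \left(-196\right) = \left(-18225\right) \left(-196\right) = 3572100$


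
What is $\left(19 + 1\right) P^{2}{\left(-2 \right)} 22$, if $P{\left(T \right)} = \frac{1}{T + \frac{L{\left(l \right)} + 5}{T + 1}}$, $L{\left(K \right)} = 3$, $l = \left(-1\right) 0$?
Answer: $\frac{22}{5} \approx 4.4$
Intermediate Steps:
$l = 0$
$P{\left(T \right)} = \frac{1}{T + \frac{8}{1 + T}}$ ($P{\left(T \right)} = \frac{1}{T + \frac{3 + 5}{T + 1}} = \frac{1}{T + \frac{8}{1 + T}}$)
$\left(19 + 1\right) P^{2}{\left(-2 \right)} 22 = \left(19 + 1\right) \left(\frac{1 - 2}{8 - 2 + \left(-2\right)^{2}}\right)^{2} \cdot 22 = 20 \left(\frac{1}{8 - 2 + 4} \left(-1\right)\right)^{2} \cdot 22 = 20 \left(\frac{1}{10} \left(-1\right)\right)^{2} \cdot 22 = 20 \left(- \frac{1}{10}\right)^{2} \cdot 22 = 20 \cdot \frac{1}{100} \cdot 22 = \frac{1}{5} \cdot 22 = \frac{22}{5}$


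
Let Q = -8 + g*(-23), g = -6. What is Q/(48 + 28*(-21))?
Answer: -13/54 ≈ -0.24074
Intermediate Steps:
Q = 130 (Q = -8 - 6*(-23) = -8 + 138 = 130)
Q/(48 + 28*(-21)) = 130/(48 + 28*(-21)) = 130/(48 - 588) = 130/(-540) = 130*(-1/540) = -13/54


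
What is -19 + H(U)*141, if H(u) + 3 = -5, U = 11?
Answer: -1147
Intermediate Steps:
H(u) = -8 (H(u) = -3 - 5 = -8)
-19 + H(U)*141 = -19 - 8*141 = -19 - 1128 = -1147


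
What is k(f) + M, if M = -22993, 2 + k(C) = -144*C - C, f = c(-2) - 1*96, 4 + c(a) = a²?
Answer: -9075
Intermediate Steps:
c(a) = -4 + a²
f = -96 (f = (-4 + (-2)²) - 1*96 = (-4 + 4) - 96 = 0 - 96 = -96)
k(C) = -2 - 145*C (k(C) = -2 + (-144*C - C) = -2 - 145*C)
k(f) + M = (-2 - 145*(-96)) - 22993 = (-2 + 13920) - 22993 = 13918 - 22993 = -9075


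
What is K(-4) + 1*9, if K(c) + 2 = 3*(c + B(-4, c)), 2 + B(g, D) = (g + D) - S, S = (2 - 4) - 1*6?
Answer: -11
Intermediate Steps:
S = -8 (S = -2 - 6 = -8)
B(g, D) = 6 + D + g (B(g, D) = -2 + ((g + D) - 1*(-8)) = -2 + ((D + g) + 8) = -2 + (8 + D + g) = 6 + D + g)
K(c) = 4 + 6*c (K(c) = -2 + 3*(c + (6 + c - 4)) = -2 + 3*(c + (2 + c)) = -2 + 3*(2 + 2*c) = -2 + (6 + 6*c) = 4 + 6*c)
K(-4) + 1*9 = (4 + 6*(-4)) + 1*9 = (4 - 24) + 9 = -20 + 9 = -11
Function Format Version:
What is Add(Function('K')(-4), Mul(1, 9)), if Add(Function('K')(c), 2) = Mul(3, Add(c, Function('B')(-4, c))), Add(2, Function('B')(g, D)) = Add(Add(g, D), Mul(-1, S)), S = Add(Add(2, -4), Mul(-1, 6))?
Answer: -11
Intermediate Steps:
S = -8 (S = Add(-2, -6) = -8)
Function('B')(g, D) = Add(6, D, g) (Function('B')(g, D) = Add(-2, Add(Add(g, D), Mul(-1, -8))) = Add(-2, Add(Add(D, g), 8)) = Add(-2, Add(8, D, g)) = Add(6, D, g))
Function('K')(c) = Add(4, Mul(6, c)) (Function('K')(c) = Add(-2, Mul(3, Add(c, Add(6, c, -4)))) = Add(-2, Mul(3, Add(c, Add(2, c)))) = Add(-2, Mul(3, Add(2, Mul(2, c)))) = Add(-2, Add(6, Mul(6, c))) = Add(4, Mul(6, c)))
Add(Function('K')(-4), Mul(1, 9)) = Add(Add(4, Mul(6, -4)), Mul(1, 9)) = Add(Add(4, -24), 9) = Add(-20, 9) = -11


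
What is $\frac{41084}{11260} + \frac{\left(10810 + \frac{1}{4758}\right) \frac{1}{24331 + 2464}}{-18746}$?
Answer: $\frac{4909383685236949}{1345535642958780} \approx 3.6486$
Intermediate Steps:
$\frac{41084}{11260} + \frac{\left(10810 + \frac{1}{4758}\right) \frac{1}{24331 + 2464}}{-18746} = 41084 \cdot \frac{1}{11260} + \frac{10810 + \frac{1}{4758}}{26795} \left(- \frac{1}{18746}\right) = \frac{10271}{2815} + \frac{51433981}{4758} \cdot \frac{1}{26795} \left(- \frac{1}{18746}\right) = \frac{10271}{2815} + \frac{51433981}{127490610} \left(- \frac{1}{18746}\right) = \frac{10271}{2815} - \frac{51433981}{2389938975060} = \frac{4909383685236949}{1345535642958780}$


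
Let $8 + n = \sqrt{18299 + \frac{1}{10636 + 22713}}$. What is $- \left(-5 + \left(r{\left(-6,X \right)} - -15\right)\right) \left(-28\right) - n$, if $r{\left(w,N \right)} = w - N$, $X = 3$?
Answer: $36 - \frac{18 \sqrt{62812774802}}{33349} \approx -99.274$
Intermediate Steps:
$n = -8 + \frac{18 \sqrt{62812774802}}{33349}$ ($n = -8 + \sqrt{18299 + \frac{1}{10636 + 22713}} = -8 + \sqrt{18299 + \frac{1}{33349}} = -8 + \sqrt{\frac{610253352}{33349}} = -8 + \frac{18 \sqrt{62812774802}}{33349} \approx 127.27$)
$- \left(-5 + \left(r{\left(-6,X \right)} - -15\right)\right) \left(-28\right) - n = - \left(-5 - -6\right) \left(-28\right) - \left(-8 + \frac{18 \sqrt{62812774802}}{33349}\right) = - \left(-5 + \left(\left(-6 - 3\right) + \left(-8 + 23\right)\right)\right) \left(-28\right) + \left(8 - \frac{18 \sqrt{62812774802}}{33349}\right) = - \left(-5 + \left(-9 + 15\right)\right) \left(-28\right) + \left(8 - \frac{18 \sqrt{62812774802}}{33349}\right) = - \left(-5 + 6\right) \left(-28\right) + \left(8 - \frac{18 \sqrt{62812774802}}{33349}\right) = - 1 \left(-28\right) + \left(8 - \frac{18 \sqrt{62812774802}}{33349}\right) = \left(-1\right) \left(-28\right) + \left(8 - \frac{18 \sqrt{62812774802}}{33349}\right) = 28 + \left(8 - \frac{18 \sqrt{62812774802}}{33349}\right) = 36 - \frac{18 \sqrt{62812774802}}{33349}$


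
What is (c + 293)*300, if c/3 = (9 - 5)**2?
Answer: 102300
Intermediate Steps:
c = 48 (c = 3*(9 - 5)**2 = 3*4**2 = 3*16 = 48)
(c + 293)*300 = (48 + 293)*300 = 341*300 = 102300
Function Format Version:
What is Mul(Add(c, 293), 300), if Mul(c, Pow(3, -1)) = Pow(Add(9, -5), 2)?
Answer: 102300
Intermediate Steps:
c = 48 (c = Mul(3, Pow(Add(9, -5), 2)) = Mul(3, Pow(4, 2)) = Mul(3, 16) = 48)
Mul(Add(c, 293), 300) = Mul(Add(48, 293), 300) = Mul(341, 300) = 102300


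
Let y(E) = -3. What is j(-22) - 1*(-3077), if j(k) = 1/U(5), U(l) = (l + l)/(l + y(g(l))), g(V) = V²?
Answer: 15386/5 ≈ 3077.2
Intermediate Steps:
U(l) = 2*l/(-3 + l) (U(l) = (l + l)/(l - 3) = (2*l)/(-3 + l) = 2*l/(-3 + l))
j(k) = ⅕ (j(k) = 1/(2*5/(-3 + 5)) = 1/(2*5/2) = 1/(2*5*(½)) = 1/5 = ⅕)
j(-22) - 1*(-3077) = ⅕ - 1*(-3077) = ⅕ + 3077 = 15386/5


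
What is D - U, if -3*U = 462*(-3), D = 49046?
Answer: 48584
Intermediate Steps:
U = 462 (U = -154*(-3) = -⅓*(-1386) = 462)
D - U = 49046 - 1*462 = 49046 - 462 = 48584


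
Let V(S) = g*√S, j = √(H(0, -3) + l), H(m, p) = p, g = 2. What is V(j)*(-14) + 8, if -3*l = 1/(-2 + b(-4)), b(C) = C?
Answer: 8 - 14*2^(¾)*√3*53^(¼)*√I/3 ≈ -17.935 - 25.935*I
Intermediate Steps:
l = 1/18 (l = -1/(3*(-2 - 4)) = -⅓/(-6) = -⅓*(-⅙) = 1/18 ≈ 0.055556)
j = I*√106/6 (j = √(-3 + 1/18) = √(-53/18) = I*√106/6 ≈ 1.7159*I)
V(S) = 2*√S
V(j)*(-14) + 8 = (2*√(I*√106/6))*(-14) + 8 = (2*(2^(¾)*√3*53^(¼)*√I/6))*(-14) + 8 = (2^(¾)*√3*53^(¼)*√I/3)*(-14) + 8 = -14*2^(¾)*√3*53^(¼)*√I/3 + 8 = 8 - 14*2^(¾)*√3*53^(¼)*√I/3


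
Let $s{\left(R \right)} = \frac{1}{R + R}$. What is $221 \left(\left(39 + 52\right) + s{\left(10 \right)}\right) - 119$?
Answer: $\frac{400061}{20} \approx 20003.0$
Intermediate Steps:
$s{\left(R \right)} = \frac{1}{2 R}$
$221 \left(\left(39 + 52\right) + s{\left(10 \right)}\right) - 119 = 221 \left(\left(39 + 52\right) + \frac{1}{2 \cdot 10}\right) - 119 = 221 \left(91 + \frac{1}{2} \cdot \frac{1}{10}\right) - 119 = 221 \left(91 + \frac{1}{20}\right) - 119 = 221 \cdot \frac{1821}{20} - 119 = \frac{402441}{20} - 119 = \frac{400061}{20}$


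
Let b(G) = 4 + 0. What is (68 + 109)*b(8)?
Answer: 708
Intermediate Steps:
b(G) = 4
(68 + 109)*b(8) = (68 + 109)*4 = 177*4 = 708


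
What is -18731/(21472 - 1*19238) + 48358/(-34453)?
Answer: -753370915/76968002 ≈ -9.7881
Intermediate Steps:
-18731/(21472 - 1*19238) + 48358/(-34453) = -18731/(21472 - 19238) + 48358*(-1/34453) = -18731/2234 - 48358/34453 = -753370915/76968002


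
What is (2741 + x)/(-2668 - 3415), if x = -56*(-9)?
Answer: -295/553 ≈ -0.53345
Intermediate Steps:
x = 504
(2741 + x)/(-2668 - 3415) = (2741 + 504)/(-2668 - 3415) = 3245/(-6083) = 3245*(-1/6083) = -295/553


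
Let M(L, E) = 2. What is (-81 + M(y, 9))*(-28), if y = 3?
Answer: 2212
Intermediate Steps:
(-81 + M(y, 9))*(-28) = (-81 + 2)*(-28) = -79*(-28) = 2212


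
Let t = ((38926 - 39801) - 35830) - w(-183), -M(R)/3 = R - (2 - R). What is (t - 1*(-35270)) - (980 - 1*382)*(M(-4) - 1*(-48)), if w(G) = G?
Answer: -47896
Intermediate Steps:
M(R) = 6 - 6*R (M(R) = -3*(R - (2 - R)) = -3*(R + (-2 + R)) = -3*(-2 + 2*R) = 6 - 6*R)
t = -36522 (t = ((38926 - 39801) - 35830) - 1*(-183) = (-875 - 35830) + 183 = -36705 + 183 = -36522)
(t - 1*(-35270)) - (980 - 1*382)*(M(-4) - 1*(-48)) = (-36522 - 1*(-35270)) - (980 - 1*382)*((6 - 6*(-4)) - 1*(-48)) = (-36522 + 35270) - (980 - 382)*((6 + 24) + 48) = -1252 - 598*(30 + 48) = -1252 - 598*78 = -1252 - 1*46644 = -1252 - 46644 = -47896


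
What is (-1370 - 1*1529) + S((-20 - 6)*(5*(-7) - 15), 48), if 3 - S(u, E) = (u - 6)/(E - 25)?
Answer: -67902/23 ≈ -2952.3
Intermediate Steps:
S(u, E) = 3 - (-6 + u)/(-25 + E) (S(u, E) = 3 - (u - 6)/(E - 25) = 3 - (-6 + u)/(-25 + E))
(-1370 - 1*1529) + S((-20 - 6)*(5*(-7) - 15), 48) = (-1370 - 1*1529) + (-69 - (-20 - 6)*(5*(-7) - 15) + 3*48)/(-25 + 48) = (-1370 - 1529) + (-69 - (-26)*(-35 - 15) + 144)/23 = -2899 + (-69 - (-26)*(-50) + 144)/23 = -2899 + (-69 - 1*1300 + 144)/23 = -2899 + (-69 - 1300 + 144)/23 = -2899 + (1/23)*(-1225) = -2899 - 1225/23 = -67902/23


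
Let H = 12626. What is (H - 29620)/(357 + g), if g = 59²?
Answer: -8497/1919 ≈ -4.4278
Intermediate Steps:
g = 3481
(H - 29620)/(357 + g) = (12626 - 29620)/(357 + 3481) = -16994/3838 = -16994*1/3838 = -8497/1919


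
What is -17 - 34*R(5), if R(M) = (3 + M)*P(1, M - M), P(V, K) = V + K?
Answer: -289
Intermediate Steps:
P(V, K) = K + V
R(M) = 3 + M (R(M) = (3 + M)*((M - M) + 1) = (3 + M)*(0 + 1) = (3 + M)*1 = 3 + M)
-17 - 34*R(5) = -17 - 34*(3 + 5) = -17 - 34*8 = -17 - 272 = -289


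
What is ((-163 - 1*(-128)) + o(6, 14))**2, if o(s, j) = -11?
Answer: 2116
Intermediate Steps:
((-163 - 1*(-128)) + o(6, 14))**2 = ((-163 - 1*(-128)) - 11)**2 = ((-163 + 128) - 11)**2 = (-35 - 11)**2 = (-46)**2 = 2116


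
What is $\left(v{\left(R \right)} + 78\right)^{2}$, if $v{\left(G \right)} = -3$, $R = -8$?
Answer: $5625$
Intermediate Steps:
$\left(v{\left(R \right)} + 78\right)^{2} = \left(-3 + 78\right)^{2} = 75^{2} = 5625$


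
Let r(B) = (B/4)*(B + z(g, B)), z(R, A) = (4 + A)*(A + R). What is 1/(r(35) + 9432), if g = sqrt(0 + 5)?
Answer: 346912/7512429859 - 5460*sqrt(5)/7512429859 ≈ 4.4553e-5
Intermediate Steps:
g = sqrt(5) ≈ 2.2361
r(B) = B*(B**2 + 4*sqrt(5) + 5*B + B*sqrt(5))/4 (r(B) = (B/4)*(B + (B**2 + 4*B + 4*sqrt(5) + B*sqrt(5))) = (B*(1/4))*(B**2 + 4*sqrt(5) + 5*B + B*sqrt(5)) = (B/4)*(B**2 + 4*sqrt(5) + 5*B + B*sqrt(5)) = B*(B**2 + 4*sqrt(5) + 5*B + B*sqrt(5))/4)
1/(r(35) + 9432) = 1/((1/4)*35*(35**2 + 4*sqrt(5) + 5*35 + 35*sqrt(5)) + 9432) = 1/((1/4)*35*(1225 + 4*sqrt(5) + 175 + 35*sqrt(5)) + 9432) = 1/((1/4)*35*(1400 + 39*sqrt(5)) + 9432) = 1/((12250 + 1365*sqrt(5)/4) + 9432) = 1/(21682 + 1365*sqrt(5)/4)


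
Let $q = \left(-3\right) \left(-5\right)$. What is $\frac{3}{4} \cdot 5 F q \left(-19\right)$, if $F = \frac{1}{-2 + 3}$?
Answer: $- \frac{4275}{4} \approx -1068.8$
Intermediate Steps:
$F = 1$ ($F = 1^{-1} = 1$)
$q = 15$
$\frac{3}{4} \cdot 5 F q \left(-19\right) = \frac{3}{4} \cdot 5 \cdot 1 \cdot 15 \left(-19\right) = \frac{15}{4} \cdot 1 \cdot 15 \left(-19\right) = \frac{15}{4} \cdot 15 \left(-19\right) = \frac{225}{4} \left(-19\right) = - \frac{4275}{4}$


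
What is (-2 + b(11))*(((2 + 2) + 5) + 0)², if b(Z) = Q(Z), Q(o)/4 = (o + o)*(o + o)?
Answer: 156654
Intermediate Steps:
Q(o) = 16*o² (Q(o) = 4*((o + o)*(o + o)) = 4*((2*o)*(2*o)) = 4*(4*o²) = 16*o²)
b(Z) = 16*Z²
(-2 + b(11))*(((2 + 2) + 5) + 0)² = (-2 + 16*11²)*(((2 + 2) + 5) + 0)² = (-2 + 16*121)*((4 + 5) + 0)² = (-2 + 1936)*(9 + 0)² = 1934*9² = 1934*81 = 156654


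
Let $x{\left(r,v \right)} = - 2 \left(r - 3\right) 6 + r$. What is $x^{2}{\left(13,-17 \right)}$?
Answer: $11449$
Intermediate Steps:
$x{\left(r,v \right)} = 36 - 11 r$ ($x{\left(r,v \right)} = - 2 \left(-3 + r\right) 6 + r = - 2 \left(-18 + 6 r\right) + r = \left(36 - 12 r\right) + r = 36 - 11 r$)
$x^{2}{\left(13,-17 \right)} = \left(36 - 143\right)^{2} = \left(-107\right)^{2} = 11449$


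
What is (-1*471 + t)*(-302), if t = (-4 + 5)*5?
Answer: 140732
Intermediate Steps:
t = 5 (t = 1*5 = 5)
(-1*471 + t)*(-302) = (-1*471 + 5)*(-302) = (-471 + 5)*(-302) = -466*(-302) = 140732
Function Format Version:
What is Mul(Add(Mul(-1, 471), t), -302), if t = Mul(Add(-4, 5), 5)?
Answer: 140732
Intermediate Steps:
t = 5 (t = Mul(1, 5) = 5)
Mul(Add(Mul(-1, 471), t), -302) = Mul(Add(Mul(-1, 471), 5), -302) = Mul(Add(-471, 5), -302) = Mul(-466, -302) = 140732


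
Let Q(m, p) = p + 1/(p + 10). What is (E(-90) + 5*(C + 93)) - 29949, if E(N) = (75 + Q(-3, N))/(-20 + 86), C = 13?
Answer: -155333521/5280 ≈ -29419.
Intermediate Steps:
Q(m, p) = p + 1/(10 + p)
E(N) = 25/22 + (1 + N**2 + 10*N)/(66*(10 + N)) (E(N) = (75 + (1 + N**2 + 10*N)/(10 + N))/(-20 + 86) = (75 + (1 + N**2 + 10*N)/(10 + N))/66 = (75 + (1 + N**2 + 10*N)/(10 + N))*(1/66) = 25/22 + (1 + N**2 + 10*N)/(66*(10 + N)))
(E(-90) + 5*(C + 93)) - 29949 = ((751 + (-90)**2 + 85*(-90))/(66*(10 - 90)) + 5*(13 + 93)) - 29949 = ((1/66)*(751 + 8100 - 7650)/(-80) + 5*106) - 29949 = ((1/66)*(-1/80)*1201 + 530) - 29949 = (-1201/5280 + 530) - 29949 = 2797199/5280 - 29949 = -155333521/5280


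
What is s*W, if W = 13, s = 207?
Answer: 2691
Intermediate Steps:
s*W = 207*13 = 2691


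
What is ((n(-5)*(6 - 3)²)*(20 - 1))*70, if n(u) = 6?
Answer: 71820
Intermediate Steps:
((n(-5)*(6 - 3)²)*(20 - 1))*70 = ((6*(6 - 3)²)*(20 - 1))*70 = ((6*3²)*19)*70 = ((6*9)*19)*70 = (54*19)*70 = 1026*70 = 71820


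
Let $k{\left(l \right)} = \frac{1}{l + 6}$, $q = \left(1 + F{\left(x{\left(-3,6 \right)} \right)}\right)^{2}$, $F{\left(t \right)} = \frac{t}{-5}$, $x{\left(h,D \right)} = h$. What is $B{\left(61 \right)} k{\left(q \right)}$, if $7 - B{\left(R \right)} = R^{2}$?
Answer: $- \frac{46425}{107} \approx -433.88$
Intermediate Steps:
$B{\left(R \right)} = 7 - R^{2}$
$F{\left(t \right)} = - \frac{t}{5}$ ($F{\left(t \right)} = t \left(- \frac{1}{5}\right) = - \frac{t}{5}$)
$q = \frac{64}{25}$ ($q = \left(1 - - \frac{3}{5}\right)^{2} = \left(1 + \frac{3}{5}\right)^{2} = \left(\frac{8}{5}\right)^{2} = \frac{64}{25} \approx 2.56$)
$k{\left(l \right)} = \frac{1}{6 + l}$
$B{\left(61 \right)} k{\left(q \right)} = \frac{7 - 61^{2}}{6 + \frac{64}{25}} = \frac{7 - 3721}{\frac{214}{25}} = \left(7 - 3721\right) \frac{25}{214} = \left(-3714\right) \frac{25}{214} = - \frac{46425}{107}$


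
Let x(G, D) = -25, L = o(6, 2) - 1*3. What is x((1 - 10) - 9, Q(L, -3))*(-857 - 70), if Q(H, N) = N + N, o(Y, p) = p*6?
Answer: 23175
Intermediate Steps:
o(Y, p) = 6*p
L = 9 (L = 6*2 - 1*3 = 12 - 3 = 9)
Q(H, N) = 2*N
x((1 - 10) - 9, Q(L, -3))*(-857 - 70) = -25*(-857 - 70) = -25*(-927) = 23175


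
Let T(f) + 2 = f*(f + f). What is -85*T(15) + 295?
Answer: -37785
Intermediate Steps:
T(f) = -2 + 2*f² (T(f) = -2 + f*(f + f) = -2 + f*(2*f) = -2 + 2*f²)
-85*T(15) + 295 = -85*(-2 + 2*15²) + 295 = -85*(-2 + 2*225) + 295 = -85*(-2 + 450) + 295 = -85*448 + 295 = -38080 + 295 = -37785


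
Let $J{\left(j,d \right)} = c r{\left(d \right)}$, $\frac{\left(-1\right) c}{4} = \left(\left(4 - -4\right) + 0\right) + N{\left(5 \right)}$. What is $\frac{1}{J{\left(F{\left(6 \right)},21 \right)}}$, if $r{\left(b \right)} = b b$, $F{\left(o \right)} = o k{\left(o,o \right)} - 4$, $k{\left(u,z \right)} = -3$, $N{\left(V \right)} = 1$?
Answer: $- \frac{1}{15876} \approx -6.2988 \cdot 10^{-5}$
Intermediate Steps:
$F{\left(o \right)} = -4 - 3 o$ ($F{\left(o \right)} = o \left(-3\right) - 4 = - 3 o - 4 = -4 - 3 o$)
$r{\left(b \right)} = b^{2}$
$c = -36$ ($c = - 4 \left(\left(\left(4 - -4\right) + 0\right) + 1\right) = - 4 \left(\left(\left(4 + 4\right) + 0\right) + 1\right) = - 4 \left(\left(8 + 0\right) + 1\right) = - 4 \left(8 + 1\right) = \left(-4\right) 9 = -36$)
$J{\left(j,d \right)} = - 36 d^{2}$
$\frac{1}{J{\left(F{\left(6 \right)},21 \right)}} = \frac{1}{\left(-36\right) 21^{2}} = \frac{1}{\left(-36\right) 441} = \frac{1}{-15876} = - \frac{1}{15876}$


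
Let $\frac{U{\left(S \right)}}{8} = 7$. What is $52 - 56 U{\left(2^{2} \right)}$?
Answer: $-3084$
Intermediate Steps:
$U{\left(S \right)} = 56$ ($U{\left(S \right)} = 8 \cdot 7 = 56$)
$52 - 56 U{\left(2^{2} \right)} = 52 - 3136 = -3084$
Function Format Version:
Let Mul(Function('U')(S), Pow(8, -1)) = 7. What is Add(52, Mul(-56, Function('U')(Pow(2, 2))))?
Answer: -3084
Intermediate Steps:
Function('U')(S) = 56 (Function('U')(S) = Mul(8, 7) = 56)
Add(52, Mul(-56, Function('U')(Pow(2, 2)))) = Add(52, Mul(-56, 56)) = Add(52, -3136) = -3084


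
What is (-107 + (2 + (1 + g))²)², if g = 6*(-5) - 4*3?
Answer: 1999396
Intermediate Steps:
g = -42 (g = -30 - 12 = -42)
(-107 + (2 + (1 + g))²)² = (-107 + (2 + (1 - 42))²)² = (-107 + (2 - 41)²)² = (-107 + (-39)²)² = (-107 + 1521)² = 1414² = 1999396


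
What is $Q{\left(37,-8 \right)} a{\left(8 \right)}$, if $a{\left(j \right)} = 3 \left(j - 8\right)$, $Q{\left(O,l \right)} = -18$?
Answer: $0$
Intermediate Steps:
$a{\left(j \right)} = -24 + 3 j$ ($a{\left(j \right)} = 3 \left(-8 + j\right) = -24 + 3 j$)
$Q{\left(37,-8 \right)} a{\left(8 \right)} = - 18 \left(-24 + 3 \cdot 8\right) = - 18 \left(-24 + 24\right) = \left(-18\right) 0 = 0$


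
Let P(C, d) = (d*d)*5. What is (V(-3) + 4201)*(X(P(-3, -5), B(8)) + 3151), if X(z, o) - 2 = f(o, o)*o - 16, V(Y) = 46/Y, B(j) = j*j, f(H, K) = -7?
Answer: 33765773/3 ≈ 1.1255e+7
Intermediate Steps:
P(C, d) = 5*d**2 (P(C, d) = d**2*5 = 5*d**2)
B(j) = j**2
X(z, o) = -14 - 7*o (X(z, o) = 2 + (-7*o - 16) = 2 + (-16 - 7*o) = -14 - 7*o)
(V(-3) + 4201)*(X(P(-3, -5), B(8)) + 3151) = (46/(-3) + 4201)*((-14 - 7*8**2) + 3151) = (46*(-1/3) + 4201)*((-14 - 7*64) + 3151) = (-46/3 + 4201)*((-14 - 448) + 3151) = 12557*(-462 + 3151)/3 = (12557/3)*2689 = 33765773/3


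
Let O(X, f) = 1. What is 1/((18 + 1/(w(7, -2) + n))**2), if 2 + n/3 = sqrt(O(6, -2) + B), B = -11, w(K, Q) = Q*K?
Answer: 10*(12*sqrt(10) + 31*I)/(38772*sqrt(10) + 99721*I) ≈ 0.0031005 + 6.6849e-6*I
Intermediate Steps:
w(K, Q) = K*Q
n = -6 + 3*I*sqrt(10) (n = -6 + 3*sqrt(1 - 11) = -6 + 3*sqrt(-10) = -6 + 3*(I*sqrt(10)) = -6 + 3*I*sqrt(10) ≈ -6.0 + 9.4868*I)
1/((18 + 1/(w(7, -2) + n))**2) = 1/((18 + 1/(7*(-2) + (-6 + 3*I*sqrt(10))))**2) = 1/((18 + 1/(-14 + (-6 + 3*I*sqrt(10))))**2) = 1/((18 + 1/(-20 + 3*I*sqrt(10)))**2) = (18 + 1/(-20 + 3*I*sqrt(10)))**(-2)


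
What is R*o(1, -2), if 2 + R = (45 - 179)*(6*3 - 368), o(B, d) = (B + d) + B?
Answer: 0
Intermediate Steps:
o(B, d) = d + 2*B
R = 46898 (R = -2 + (45 - 179)*(6*3 - 368) = -2 - 134*(18 - 368) = -2 - 134*(-350) = -2 + 46900 = 46898)
R*o(1, -2) = 46898*(-2 + 2*1) = 46898*(-2 + 2) = 46898*0 = 0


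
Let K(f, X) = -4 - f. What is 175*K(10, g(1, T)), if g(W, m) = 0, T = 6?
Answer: -2450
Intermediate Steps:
175*K(10, g(1, T)) = 175*(-4 - 1*10) = 175*(-4 - 10) = 175*(-14) = -2450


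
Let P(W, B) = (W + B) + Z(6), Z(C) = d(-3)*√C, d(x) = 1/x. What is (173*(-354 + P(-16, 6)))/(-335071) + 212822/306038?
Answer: 45291152649/51272229349 + 173*√6/1005213 ≈ 0.88377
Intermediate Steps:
d(x) = 1/x
Z(C) = -√C/3 (Z(C) = √C/(-3) = -√C/3)
P(W, B) = B + W - √6/3 (P(W, B) = (W + B) - √6/3 = (B + W) - √6/3 = B + W - √6/3)
(173*(-354 + P(-16, 6)))/(-335071) + 212822/306038 = (173*(-354 + (6 - 16 - √6/3)))/(-335071) + 212822/306038 = (173*(-354 + (-10 - √6/3)))*(-1/335071) + 212822*(1/306038) = (173*(-364 - √6/3))*(-1/335071) + 106411/153019 = (-62972 - 173*√6/3)*(-1/335071) + 106411/153019 = (62972/335071 + 173*√6/1005213) + 106411/153019 = 45291152649/51272229349 + 173*√6/1005213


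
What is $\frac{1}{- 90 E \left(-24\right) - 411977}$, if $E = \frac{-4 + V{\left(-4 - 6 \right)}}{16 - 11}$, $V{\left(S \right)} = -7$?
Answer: $- \frac{1}{416729} \approx -2.3996 \cdot 10^{-6}$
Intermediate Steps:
$E = - \frac{11}{5}$ ($E = \frac{-4 - 7}{16 - 11} = - \frac{11}{5} \approx -2.2$)
$\frac{1}{- 90 E \left(-24\right) - 411977} = \frac{1}{\left(-90\right) \left(- \frac{11}{5}\right) \left(-24\right) - 411977} = \frac{1}{198 \left(-24\right) - 411977} = \frac{1}{-4752 - 411977} = \frac{1}{-416729} = - \frac{1}{416729}$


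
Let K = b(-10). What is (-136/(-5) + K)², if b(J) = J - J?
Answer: 18496/25 ≈ 739.84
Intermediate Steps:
b(J) = 0
K = 0
(-136/(-5) + K)² = (-136/(-5) + 0)² = (-136*(-⅕) + 0)² = (136/5 + 0)² = (136/5)² = 18496/25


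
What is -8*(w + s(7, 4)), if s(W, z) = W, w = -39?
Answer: 256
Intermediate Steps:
-8*(w + s(7, 4)) = -8*(-39 + 7) = -8*(-32) = 256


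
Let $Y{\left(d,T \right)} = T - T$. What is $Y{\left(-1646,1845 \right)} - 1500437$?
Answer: $-1500437$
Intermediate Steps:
$Y{\left(d,T \right)} = 0$
$Y{\left(-1646,1845 \right)} - 1500437 = 0 - 1500437 = -1500437$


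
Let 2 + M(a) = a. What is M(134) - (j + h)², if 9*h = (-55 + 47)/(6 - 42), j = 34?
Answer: -6729484/6561 ≈ -1025.7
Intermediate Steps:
M(a) = -2 + a
h = 2/81 (h = ((-55 + 47)/(6 - 42))/9 = (-8/(-36))/9 = (-8*(-1/36))/9 = (⅑)*(2/9) = 2/81 ≈ 0.024691)
M(134) - (j + h)² = (-2 + 134) - (34 + 2/81)² = 132 - (2756/81)² = 132 - 1*7595536/6561 = 132 - 7595536/6561 = -6729484/6561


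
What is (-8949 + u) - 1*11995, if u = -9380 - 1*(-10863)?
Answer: -19461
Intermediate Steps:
u = 1483 (u = -9380 + 10863 = 1483)
(-8949 + u) - 1*11995 = (-8949 + 1483) - 1*11995 = -7466 - 11995 = -19461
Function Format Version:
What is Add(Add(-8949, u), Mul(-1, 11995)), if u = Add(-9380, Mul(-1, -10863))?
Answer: -19461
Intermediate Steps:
u = 1483 (u = Add(-9380, 10863) = 1483)
Add(Add(-8949, u), Mul(-1, 11995)) = Add(Add(-8949, 1483), Mul(-1, 11995)) = Add(-7466, -11995) = -19461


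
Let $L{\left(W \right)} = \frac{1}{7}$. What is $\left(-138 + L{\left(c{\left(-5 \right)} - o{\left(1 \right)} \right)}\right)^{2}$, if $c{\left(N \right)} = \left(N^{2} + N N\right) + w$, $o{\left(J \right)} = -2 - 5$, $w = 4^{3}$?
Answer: $\frac{931225}{49} \approx 19005.0$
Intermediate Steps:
$w = 64$
$o{\left(J \right)} = -7$
$c{\left(N \right)} = 64 + 2 N^{2}$ ($c{\left(N \right)} = \left(N^{2} + N N\right) + 64 = \left(N^{2} + N^{2}\right) + 64 = 2 N^{2} + 64 = 64 + 2 N^{2}$)
$L{\left(W \right)} = \frac{1}{7}$
$\left(-138 + L{\left(c{\left(-5 \right)} - o{\left(1 \right)} \right)}\right)^{2} = \left(-138 + \frac{1}{7}\right)^{2} = \left(- \frac{965}{7}\right)^{2} = \frac{931225}{49}$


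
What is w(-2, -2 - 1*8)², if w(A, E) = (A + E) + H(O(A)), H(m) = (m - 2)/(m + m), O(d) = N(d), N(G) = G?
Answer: 121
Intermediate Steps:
O(d) = d
H(m) = (-2 + m)/(2*m) (H(m) = (-2 + m)/((2*m)) = (-2 + m)*(1/(2*m)) = (-2 + m)/(2*m))
w(A, E) = A + E + (-2 + A)/(2*A) (w(A, E) = (A + E) + (-2 + A)/(2*A) = A + E + (-2 + A)/(2*A))
w(-2, -2 - 1*8)² = (½ - 2 + (-2 - 1*8) - 1/(-2))² = (½ - 2 + (-2 - 8) - 1*(-½))² = (½ - 2 - 10 + ½)² = (-11)² = 121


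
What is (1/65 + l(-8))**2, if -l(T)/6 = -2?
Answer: 609961/4225 ≈ 144.37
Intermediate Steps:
l(T) = 12 (l(T) = -6*(-2) = 12)
(1/65 + l(-8))**2 = (1/65 + 12)**2 = (781/65)**2 = 609961/4225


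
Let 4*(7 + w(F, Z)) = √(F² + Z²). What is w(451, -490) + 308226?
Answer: 308219 + √443501/4 ≈ 3.0839e+5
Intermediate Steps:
w(F, Z) = -7 + √(F² + Z²)/4
w(451, -490) + 308226 = (-7 + √(451² + (-490)²)/4) + 308226 = (-7 + √(203401 + 240100)/4) + 308226 = (-7 + √443501/4) + 308226 = 308219 + √443501/4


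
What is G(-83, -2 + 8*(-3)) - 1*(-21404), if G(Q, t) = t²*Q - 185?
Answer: -34889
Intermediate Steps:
G(Q, t) = -185 + Q*t² (G(Q, t) = Q*t² - 185 = -185 + Q*t²)
G(-83, -2 + 8*(-3)) - 1*(-21404) = (-185 - 83*(-2 + 8*(-3))²) - 1*(-21404) = (-185 - 83*(-2 - 24)²) + 21404 = (-185 - 83*(-26)²) + 21404 = (-185 - 83*676) + 21404 = (-185 - 56108) + 21404 = -56293 + 21404 = -34889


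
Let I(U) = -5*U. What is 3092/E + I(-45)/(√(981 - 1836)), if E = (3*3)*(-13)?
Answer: -3092/117 - 15*I*√95/19 ≈ -26.427 - 7.6948*I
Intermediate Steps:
E = -117 (E = 9*(-13) = -117)
3092/E + I(-45)/(√(981 - 1836)) = 3092/(-117) + (-5*(-45))/(√(981 - 1836)) = 3092*(-1/117) + 225/(√(-855)) = -3092/117 + 225/((3*I*√95)) = -3092/117 + 225*(-I*√95/285) = -3092/117 - 15*I*√95/19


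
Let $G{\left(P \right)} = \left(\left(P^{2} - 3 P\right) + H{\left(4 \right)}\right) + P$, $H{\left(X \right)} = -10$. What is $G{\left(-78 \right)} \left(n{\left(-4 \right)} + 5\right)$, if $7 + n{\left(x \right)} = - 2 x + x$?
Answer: $12460$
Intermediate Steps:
$n{\left(x \right)} = -7 - x$ ($n{\left(x \right)} = -7 + \left(- 2 x + x\right) = -7 - x$)
$G{\left(P \right)} = -10 + P^{2} - 2 P$ ($G{\left(P \right)} = \left(\left(P^{2} - 3 P\right) - 10\right) + P = \left(-10 + P^{2} - 3 P\right) + P = -10 + P^{2} - 2 P$)
$G{\left(-78 \right)} \left(n{\left(-4 \right)} + 5\right) = \left(-10 + \left(-78\right)^{2} - -156\right) \left(\left(-7 - -4\right) + 5\right) = \left(-10 + 6084 + 156\right) \left(\left(-7 + 4\right) + 5\right) = 6230 \left(-3 + 5\right) = 6230 \cdot 2 = 12460$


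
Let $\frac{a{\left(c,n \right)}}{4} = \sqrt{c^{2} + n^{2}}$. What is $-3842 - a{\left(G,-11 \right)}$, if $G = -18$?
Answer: $-3842 - 4 \sqrt{445} \approx -3926.4$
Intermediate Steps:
$a{\left(c,n \right)} = 4 \sqrt{c^{2} + n^{2}}$
$-3842 - a{\left(G,-11 \right)} = -3842 - 4 \sqrt{\left(-18\right)^{2} + \left(-11\right)^{2}} = -3842 - 4 \sqrt{324 + 121} = -3842 - 4 \sqrt{445}$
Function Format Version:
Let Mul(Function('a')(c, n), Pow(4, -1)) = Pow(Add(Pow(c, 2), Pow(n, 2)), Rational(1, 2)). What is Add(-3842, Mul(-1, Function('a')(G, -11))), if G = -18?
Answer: Add(-3842, Mul(-4, Pow(445, Rational(1, 2)))) ≈ -3926.4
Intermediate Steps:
Function('a')(c, n) = Mul(4, Pow(Add(Pow(c, 2), Pow(n, 2)), Rational(1, 2)))
Add(-3842, Mul(-1, Function('a')(G, -11))) = Add(-3842, Mul(-1, Mul(4, Pow(Add(Pow(-18, 2), Pow(-11, 2)), Rational(1, 2))))) = Add(-3842, Mul(-1, Mul(4, Pow(Add(324, 121), Rational(1, 2))))) = Add(-3842, Mul(-1, Mul(4, Pow(445, Rational(1, 2))))) = Add(-3842, Mul(-4, Pow(445, Rational(1, 2))))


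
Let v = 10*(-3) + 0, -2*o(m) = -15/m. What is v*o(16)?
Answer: -225/16 ≈ -14.063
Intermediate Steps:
o(m) = 15/(2*m) (o(m) = -(-15)/(2*m) = 15/(2*m))
v = -30 (v = -30 + 0 = -30)
v*o(16) = -225/16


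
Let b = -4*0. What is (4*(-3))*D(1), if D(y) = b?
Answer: 0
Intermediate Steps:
b = 0
D(y) = 0
(4*(-3))*D(1) = (4*(-3))*0 = -12*0 = 0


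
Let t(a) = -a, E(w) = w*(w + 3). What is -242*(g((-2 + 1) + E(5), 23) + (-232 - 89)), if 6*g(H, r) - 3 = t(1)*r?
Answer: 235466/3 ≈ 78489.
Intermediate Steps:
E(w) = w*(3 + w)
g(H, r) = ½ - r/6 (g(H, r) = ½ + ((-1*1)*r)/6 = ½ + (-r)/6 = ½ - r/6)
-242*(g((-2 + 1) + E(5), 23) + (-232 - 89)) = -242*((½ - ⅙*23) + (-232 - 89)) = -242*((½ - 23/6) - 321) = -242*(-10/3 - 321) = -242*(-973/3) = 235466/3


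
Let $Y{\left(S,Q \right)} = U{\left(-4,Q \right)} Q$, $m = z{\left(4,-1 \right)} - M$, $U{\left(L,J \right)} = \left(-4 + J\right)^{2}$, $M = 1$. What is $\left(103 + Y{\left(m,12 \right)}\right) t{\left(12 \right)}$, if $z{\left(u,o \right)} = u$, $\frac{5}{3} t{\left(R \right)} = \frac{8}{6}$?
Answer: $\frac{3484}{5} \approx 696.8$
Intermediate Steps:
$t{\left(R \right)} = \frac{4}{5}$ ($t{\left(R \right)} = \frac{3 \cdot \frac{8}{6}}{5} = \frac{3 \cdot 8 \cdot \frac{1}{6}}{5} = \frac{3}{5} \cdot \frac{4}{3} = \frac{4}{5}$)
$m = 3$ ($m = 4 - 1 = 3$)
$Y{\left(S,Q \right)} = Q \left(-4 + Q\right)^{2}$ ($Y{\left(S,Q \right)} = \left(-4 + Q\right)^{2} Q = Q \left(-4 + Q\right)^{2}$)
$\left(103 + Y{\left(m,12 \right)}\right) t{\left(12 \right)} = \left(103 + 12 \left(-4 + 12\right)^{2}\right) \frac{4}{5} = \left(103 + 12 \cdot 8^{2}\right) \frac{4}{5} = \left(103 + 12 \cdot 64\right) \frac{4}{5} = \left(103 + 768\right) \frac{4}{5} = 871 \cdot \frac{4}{5} = \frac{3484}{5}$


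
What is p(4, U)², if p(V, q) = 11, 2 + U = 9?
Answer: 121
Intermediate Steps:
U = 7 (U = -2 + 9 = 7)
p(4, U)² = 11² = 121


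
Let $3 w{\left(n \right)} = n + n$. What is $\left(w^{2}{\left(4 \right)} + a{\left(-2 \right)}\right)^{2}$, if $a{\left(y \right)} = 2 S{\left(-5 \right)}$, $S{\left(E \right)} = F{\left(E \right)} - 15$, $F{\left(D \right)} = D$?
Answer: $\frac{87616}{81} \approx 1081.7$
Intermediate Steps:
$w{\left(n \right)} = \frac{2 n}{3}$ ($w{\left(n \right)} = \frac{n + n}{3} = \frac{2 n}{3}$)
$S{\left(E \right)} = -15 + E$ ($S{\left(E \right)} = E - 15 = -15 + E$)
$a{\left(y \right)} = -40$ ($a{\left(y \right)} = 2 \left(-15 - 5\right) = 2 \left(-20\right) = -40$)
$\left(w^{2}{\left(4 \right)} + a{\left(-2 \right)}\right)^{2} = \left(\left(\frac{2}{3} \cdot 4\right)^{2} - 40\right)^{2} = \left(\left(\frac{8}{3}\right)^{2} - 40\right)^{2} = \left(\frac{64}{9} - 40\right)^{2} = \left(- \frac{296}{9}\right)^{2} = \frac{87616}{81}$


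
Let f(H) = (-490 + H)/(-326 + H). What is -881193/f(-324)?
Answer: -286387725/407 ≈ -7.0366e+5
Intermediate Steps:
f(H) = (-490 + H)/(-326 + H)
-881193/f(-324) = -881193*(-326 - 324)/(-490 - 324) = -881193/(-814/(-650)) = -881193/((-1/650*(-814))) = -881193/407/325 = -881193*325/407 = -286387725/407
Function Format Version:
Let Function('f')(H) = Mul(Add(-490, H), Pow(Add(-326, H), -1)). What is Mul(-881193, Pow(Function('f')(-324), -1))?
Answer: Rational(-286387725, 407) ≈ -7.0366e+5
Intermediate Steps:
Function('f')(H) = Mul(Pow(Add(-326, H), -1), Add(-490, H))
Mul(-881193, Pow(Function('f')(-324), -1)) = Mul(-881193, Pow(Mul(Pow(Add(-326, -324), -1), Add(-490, -324)), -1)) = Mul(-881193, Pow(Mul(Pow(-650, -1), -814), -1)) = Mul(-881193, Pow(Mul(Rational(-1, 650), -814), -1)) = Mul(-881193, Pow(Rational(407, 325), -1)) = Mul(-881193, Rational(325, 407)) = Rational(-286387725, 407)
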